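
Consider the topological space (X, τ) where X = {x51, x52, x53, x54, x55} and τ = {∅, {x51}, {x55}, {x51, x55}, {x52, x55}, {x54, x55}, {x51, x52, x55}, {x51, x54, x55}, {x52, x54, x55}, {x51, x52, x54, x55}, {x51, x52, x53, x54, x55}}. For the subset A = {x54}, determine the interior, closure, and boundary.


int(A) = ∅, cl(A) = {x53, x54}, ∂A = {x53, x54}.

Closed sets in (X, τ) are complements of opens:
  closed(X, τ) = {∅, {x53}, {x51, x53}, {x52, x53}, {x53, x54}, {x51, x52, x53}, {x51, x53, x54}, {x52, x53, x54}, {x51, x52, x53, x54}, {x52, x53, x54, x55}, {x51, x52, x53, x54, x55}}.
int(A) = ⋃ {U ∈ τ : U ⊆ A}. Opens contained in A: ∅.
Taking the union of these: int(A) = ∅.
cl(A) = ⋂ {C closed : A ⊆ C}. Closed sets containing A: {x53, x54}, {x51, x53, x54}, {x52, x53, x54}, {x51, x52, x53, x54}, {x52, x53, x54, x55}, {x51, x52, x53, x54, x55}.
Intersecting these: cl(A) = {x53, x54}.
∂A = cl(A) ∖ int(A) = {x53, x54} ∖ ∅ = {x53, x54}.


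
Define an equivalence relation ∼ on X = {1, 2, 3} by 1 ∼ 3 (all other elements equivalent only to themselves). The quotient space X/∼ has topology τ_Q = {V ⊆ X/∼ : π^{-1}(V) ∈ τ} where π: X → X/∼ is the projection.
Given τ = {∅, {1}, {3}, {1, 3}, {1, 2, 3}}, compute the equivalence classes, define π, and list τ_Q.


X/∼ = {[1=3], [2]}; |τ_Q| = 3.

Equivalence classes: [1=3], [2].
Quotient map π: X → X/∼ sends 1 ↦ [1=3], 2 ↦ [2], 3 ↦ [1=3].
For each subset V ⊆ X/∼, compute π^{-1}(V) ⊆ X and check whether π^{-1}(V) ∈ τ. V is open in τ_Q iff π^{-1}(V) ∈ τ.
  V = {}: π^{-1}(V) = ∅ ∈ τ ✓.
  V = {[1=3]}: π^{-1}(V) = {1, 3} ∈ τ ✓.
  V = {[2]}: π^{-1}(V) = {2} ∉ τ ✗.
  V = {[1=3], [2]}: π^{-1}(V) = {1, 2, 3} ∈ τ ✓.
Open sets in the quotient: τ_Q = {{}, {[1=3]}, {[1=3], [2]}} (3 elements).


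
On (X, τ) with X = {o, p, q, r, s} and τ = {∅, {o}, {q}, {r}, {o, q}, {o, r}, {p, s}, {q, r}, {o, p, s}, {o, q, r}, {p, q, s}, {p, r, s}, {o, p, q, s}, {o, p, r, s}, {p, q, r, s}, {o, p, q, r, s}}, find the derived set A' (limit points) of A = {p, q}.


A' = {s}

For each x ∈ X, list the open sets U ∈ τ with x ∈ U, then check whether U ∩ (A ∖ {x}) ≠ ∅ for every such U.
  x = o: open {o} ∋ x has {o} ∩ (A ∖ {o}) = ∅, so x is NOT a limit point.
  x = p: open {p, s} ∋ x has {p, s} ∩ (A ∖ {p}) = ∅, so x is NOT a limit point.
  x = q: open {q} ∋ x has {q} ∩ (A ∖ {q}) = ∅, so x is NOT a limit point.
  x = r: open {r} ∋ x has {r} ∩ (A ∖ {r}) = ∅, so x is NOT a limit point.
  x = s: opens ∋ x are {p, s}, {o, p, s}, {p, q, s}, {p, r, s}, {o, p, q, s}, {o, p, r, s}, {p, q, r, s}, {o, p, q, r, s}; each meets A ∖ {s}, so x IS a limit point.
Collecting: A' = {s}.


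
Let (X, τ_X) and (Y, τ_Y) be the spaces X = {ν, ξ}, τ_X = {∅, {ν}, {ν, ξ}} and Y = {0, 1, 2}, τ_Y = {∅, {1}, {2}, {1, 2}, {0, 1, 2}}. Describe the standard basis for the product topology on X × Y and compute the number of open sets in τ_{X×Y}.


Basis B = {∅ × ∅, {ν} × {1}, {ν} × {2}, {ν} × {1, 2}, {ν, ξ} × {1}, {ν, ξ} × {2}, {ν} × {0, 1, 2}, {ν, ξ} × {1, 2}, {ν, ξ} × {0, 1, 2}}; |τ_{X×Y}| = 14.

Enumerate products U × V with U ∈ τ_X, V ∈ τ_Y (deduplicated):
  ∅ × ∅ = {} (∅)
  {ν} × {1} = {(ν,1)}
  {ν} × {2} = {(ν,2)}
  {ν} × {1, 2} = {(ν,1), (ν,2)}
  {ν, ξ} × {1} = {(ν,1), (ξ,1)}
  {ν, ξ} × {2} = {(ν,2), (ξ,2)}
  {ν} × {0, 1, 2} = {(ν,0), (ν,1), (ν,2)}
  {ν, ξ} × {1, 2} = {(ν,1), (ν,2), (ξ,1), (ξ,2)}
  {ν, ξ} × {0, 1, 2} = {(ν,0), (ν,1), (ν,2), (ξ,0), (ξ,1), (ξ,2)}
These 9 distinct sets form the basis B.
Close under arbitrary unions to get τ_{X×Y}; counting gives |τ_{X×Y}| = 14.


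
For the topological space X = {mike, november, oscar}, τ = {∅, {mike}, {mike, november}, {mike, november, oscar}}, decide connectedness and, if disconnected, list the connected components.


(X, τ) is connected.

Find clopen sets (U ∈ τ with X ∖ U ∈ τ):
  U = ∅, X ∖ U = {mike, november, oscar} — both open, so U is clopen.
  U = {mike, november, oscar}, X ∖ U = ∅ — both open, so U is clopen.
Only trivial clopens (∅ and X) exist, so (X, τ) is connected.
Compute connected components by grouping points that agree on all clopens:
  component: {mike, november, oscar}


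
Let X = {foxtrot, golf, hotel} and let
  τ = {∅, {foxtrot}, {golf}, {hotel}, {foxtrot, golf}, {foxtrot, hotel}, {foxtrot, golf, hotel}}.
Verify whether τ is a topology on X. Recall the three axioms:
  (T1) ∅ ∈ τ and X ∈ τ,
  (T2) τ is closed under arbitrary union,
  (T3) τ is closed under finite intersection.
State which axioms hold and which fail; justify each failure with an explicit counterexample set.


τ is NOT a topology on X.

Axiom (T1): ∅ ∈ τ? Yes; X ∈ τ? Yes.
Axiom (T2/T3): check pairwise unions and intersections of members of τ.
Counterexample for (T2): {golf} ∪ {hotel} = {golf, hotel} ∉ τ. Therefore τ is NOT a topology.


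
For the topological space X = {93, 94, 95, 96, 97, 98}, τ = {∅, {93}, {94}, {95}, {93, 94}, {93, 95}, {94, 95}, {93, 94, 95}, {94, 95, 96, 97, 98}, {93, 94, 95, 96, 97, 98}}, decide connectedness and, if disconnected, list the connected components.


(X, τ) is disconnected; components = [{93}, {94, 95, 96, 97, 98}].

Find clopen sets (U ∈ τ with X ∖ U ∈ τ):
  U = ∅, X ∖ U = {93, 94, 95, 96, 97, 98} — both open, so U is clopen.
  U = {93}, X ∖ U = {94, 95, 96, 97, 98} — both open, so U is clopen.
  U = {94, 95, 96, 97, 98}, X ∖ U = {93} — both open, so U is clopen.
  U = {93, 94, 95, 96, 97, 98}, X ∖ U = ∅ — both open, so U is clopen.
Nontrivial clopen(s) exist: e.g. {94, 95, 96, 97, 98}. So (X, τ) is disconnected.
Compute connected components by grouping points that agree on all clopens:
  component: {93}
  component: {94, 95, 96, 97, 98}


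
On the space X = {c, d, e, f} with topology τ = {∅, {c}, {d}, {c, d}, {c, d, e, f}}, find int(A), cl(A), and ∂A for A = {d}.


int(A) = {d}, cl(A) = {d, e, f}, ∂A = {e, f}.

Closed sets in (X, τ) are complements of opens:
  closed(X, τ) = {∅, {e, f}, {c, e, f}, {d, e, f}, {c, d, e, f}}.
int(A) = ⋃ {U ∈ τ : U ⊆ A}. Opens contained in A: ∅, {d}.
Taking the union of these: int(A) = {d}.
cl(A) = ⋂ {C closed : A ⊆ C}. Closed sets containing A: {d, e, f}, {c, d, e, f}.
Intersecting these: cl(A) = {d, e, f}.
∂A = cl(A) ∖ int(A) = {d, e, f} ∖ {d} = {e, f}.


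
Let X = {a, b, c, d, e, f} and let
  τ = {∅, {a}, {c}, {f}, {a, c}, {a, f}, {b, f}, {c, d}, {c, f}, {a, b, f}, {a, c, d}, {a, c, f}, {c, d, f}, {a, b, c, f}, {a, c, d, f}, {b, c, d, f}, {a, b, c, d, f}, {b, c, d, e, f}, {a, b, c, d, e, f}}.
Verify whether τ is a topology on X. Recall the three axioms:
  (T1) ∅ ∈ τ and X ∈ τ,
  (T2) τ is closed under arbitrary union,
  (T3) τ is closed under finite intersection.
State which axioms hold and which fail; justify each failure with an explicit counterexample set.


τ is NOT a topology on X.

Axiom (T1): ∅ ∈ τ? Yes; X ∈ τ? Yes.
Axiom (T2/T3): check pairwise unions and intersections of members of τ.
Counterexample for (T2): {c} ∪ {b, f} = {b, c, f} ∉ τ. Therefore τ is NOT a topology.


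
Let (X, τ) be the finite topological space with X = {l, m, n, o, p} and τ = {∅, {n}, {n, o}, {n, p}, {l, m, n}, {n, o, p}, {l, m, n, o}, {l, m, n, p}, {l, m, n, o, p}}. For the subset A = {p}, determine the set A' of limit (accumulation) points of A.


A' = ∅

For each x ∈ X, list the open sets U ∈ τ with x ∈ U, then check whether U ∩ (A ∖ {x}) ≠ ∅ for every such U.
  x = l: open {l, m, n} ∋ x has {l, m, n} ∩ (A ∖ {l}) = ∅, so x is NOT a limit point.
  x = m: open {l, m, n} ∋ x has {l, m, n} ∩ (A ∖ {m}) = ∅, so x is NOT a limit point.
  x = n: open {n} ∋ x has {n} ∩ (A ∖ {n}) = ∅, so x is NOT a limit point.
  x = o: open {n, o} ∋ x has {n, o} ∩ (A ∖ {o}) = ∅, so x is NOT a limit point.
  x = p: open {n, p} ∋ x has {n, p} ∩ (A ∖ {p}) = ∅, so x is NOT a limit point.
Collecting: A' = ∅.


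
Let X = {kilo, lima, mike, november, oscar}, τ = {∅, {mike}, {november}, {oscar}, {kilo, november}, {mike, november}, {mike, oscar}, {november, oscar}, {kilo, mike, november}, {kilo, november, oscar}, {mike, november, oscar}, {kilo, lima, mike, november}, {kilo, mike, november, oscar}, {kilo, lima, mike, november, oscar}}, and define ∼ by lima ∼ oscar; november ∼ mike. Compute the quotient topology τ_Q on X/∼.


X/∼ = {[kilo], [lima=oscar], [mike=november]}; |τ_Q| = 4.

Equivalence classes: [kilo], [lima=oscar], [mike=november].
Quotient map π: X → X/∼ sends kilo ↦ [kilo], lima ↦ [lima=oscar], mike ↦ [mike=november], november ↦ [mike=november], oscar ↦ [lima=oscar].
For each subset V ⊆ X/∼, compute π^{-1}(V) ⊆ X and check whether π^{-1}(V) ∈ τ. V is open in τ_Q iff π^{-1}(V) ∈ τ.
  V = {}: π^{-1}(V) = ∅ ∈ τ ✓.
  V = {[kilo]}: π^{-1}(V) = {kilo} ∉ τ ✗.
  V = {[lima=oscar]}: π^{-1}(V) = {lima, oscar} ∉ τ ✗.
  V = {[kilo], [lima=oscar]}: π^{-1}(V) = {kilo, lima, oscar} ∉ τ ✗.
  V = {[mike=november]}: π^{-1}(V) = {mike, november} ∈ τ ✓.
  V = {[kilo], [mike=november]}: π^{-1}(V) = {kilo, mike, november} ∈ τ ✓.
  V = {[lima=oscar], [mike=november]}: π^{-1}(V) = {lima, mike, november, oscar} ∉ τ ✗.
  V = {[kilo], [lima=oscar], [mike=november]}: π^{-1}(V) = {kilo, lima, mike, november, oscar} ∈ τ ✓.
Open sets in the quotient: τ_Q = {{}, {[mike=november]}, {[kilo], [mike=november]}, {[kilo], [lima=oscar], [mike=november]}} (4 elements).


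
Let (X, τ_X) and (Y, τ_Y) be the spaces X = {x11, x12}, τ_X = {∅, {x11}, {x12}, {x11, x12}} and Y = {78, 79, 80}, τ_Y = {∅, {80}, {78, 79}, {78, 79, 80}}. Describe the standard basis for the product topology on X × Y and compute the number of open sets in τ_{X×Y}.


Basis B = {∅ × ∅, {x11} × {80}, {x12} × {80}, {x11} × {78, 79}, {x11, x12} × {80}, {x12} × {78, 79}, {x11} × {78, 79, 80}, {x12} × {78, 79, 80}, {x11, x12} × {78, 79}, {x11, x12} × {78, 79, 80}}; |τ_{X×Y}| = 16.

Enumerate products U × V with U ∈ τ_X, V ∈ τ_Y (deduplicated):
  ∅ × ∅ = {} (∅)
  {x11} × {80} = {(x11,80)}
  {x12} × {80} = {(x12,80)}
  {x11} × {78, 79} = {(x11,78), (x11,79)}
  {x11, x12} × {80} = {(x11,80), (x12,80)}
  {x12} × {78, 79} = {(x12,78), (x12,79)}
  {x11} × {78, 79, 80} = {(x11,78), (x11,79), (x11,80)}
  {x12} × {78, 79, 80} = {(x12,78), (x12,79), (x12,80)}
  {x11, x12} × {78, 79} = {(x11,78), (x11,79), (x12,78), (x12,79)}
  {x11, x12} × {78, 79, 80} = {(x11,78), (x11,79), (x11,80), (x12,78), (x12,79), (x12,80)}
These 10 distinct sets form the basis B.
Close under arbitrary unions to get τ_{X×Y}; counting gives |τ_{X×Y}| = 16.


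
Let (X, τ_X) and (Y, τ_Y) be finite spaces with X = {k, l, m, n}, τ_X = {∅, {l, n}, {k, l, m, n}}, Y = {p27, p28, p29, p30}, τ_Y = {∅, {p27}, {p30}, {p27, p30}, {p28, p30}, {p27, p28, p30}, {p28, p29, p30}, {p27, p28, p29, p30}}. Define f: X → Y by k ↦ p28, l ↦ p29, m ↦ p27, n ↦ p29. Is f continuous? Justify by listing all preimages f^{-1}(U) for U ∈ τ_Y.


f is NOT continuous.

Compute f^{-1}(U) for each U ∈ τ_Y:
  U = ∅: f^{-1}(U) = ∅ ∈ τ_X ✓.
  U = {p27}: f^{-1}(U) = {m} ∉ τ_X ✗.
  U = {p30}: f^{-1}(U) = ∅ ∈ τ_X ✓.
  U = {p27, p30}: f^{-1}(U) = {m} ∉ τ_X ✗.
  U = {p28, p30}: f^{-1}(U) = {k} ∉ τ_X ✗.
  U = {p27, p28, p30}: f^{-1}(U) = {k, m} ∉ τ_X ✗.
  U = {p28, p29, p30}: f^{-1}(U) = {k, l, n} ∉ τ_X ✗.
  U = {p27, p28, p29, p30}: f^{-1}(U) = {k, l, m, n} ∈ τ_X ✓.
Found U = {p27} with f^{-1}(U) = {m} not in τ_X. Therefore f is NOT continuous.


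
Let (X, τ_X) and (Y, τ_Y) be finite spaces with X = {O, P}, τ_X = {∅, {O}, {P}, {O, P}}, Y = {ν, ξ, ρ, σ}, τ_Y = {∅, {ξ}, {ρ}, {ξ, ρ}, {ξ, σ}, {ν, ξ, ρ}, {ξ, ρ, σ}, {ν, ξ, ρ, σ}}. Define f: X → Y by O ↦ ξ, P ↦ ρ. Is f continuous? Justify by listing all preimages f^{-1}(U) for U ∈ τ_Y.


f IS continuous.

Compute f^{-1}(U) for each U ∈ τ_Y:
  U = ∅: f^{-1}(U) = ∅ ∈ τ_X ✓.
  U = {ξ}: f^{-1}(U) = {O} ∈ τ_X ✓.
  U = {ρ}: f^{-1}(U) = {P} ∈ τ_X ✓.
  U = {ξ, ρ}: f^{-1}(U) = {O, P} ∈ τ_X ✓.
  U = {ξ, σ}: f^{-1}(U) = {O} ∈ τ_X ✓.
  U = {ν, ξ, ρ}: f^{-1}(U) = {O, P} ∈ τ_X ✓.
  U = {ξ, ρ, σ}: f^{-1}(U) = {O, P} ∈ τ_X ✓.
  U = {ν, ξ, ρ, σ}: f^{-1}(U) = {O, P} ∈ τ_X ✓.
Every preimage lies in τ_X, so f IS continuous.


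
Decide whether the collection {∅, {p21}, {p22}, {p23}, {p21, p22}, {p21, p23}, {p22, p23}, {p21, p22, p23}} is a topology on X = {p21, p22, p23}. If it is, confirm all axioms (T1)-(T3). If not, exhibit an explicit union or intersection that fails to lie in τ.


τ IS a topology on X.

Axiom (T1): ∅ ∈ τ? Yes; X ∈ τ? Yes.
Axiom (T2/T3): check pairwise unions and intersections of members of τ.
All pairwise intersections and unions checked — each lies in τ. Therefore τ satisfies (T1), (T2), (T3): it IS a topology on X.


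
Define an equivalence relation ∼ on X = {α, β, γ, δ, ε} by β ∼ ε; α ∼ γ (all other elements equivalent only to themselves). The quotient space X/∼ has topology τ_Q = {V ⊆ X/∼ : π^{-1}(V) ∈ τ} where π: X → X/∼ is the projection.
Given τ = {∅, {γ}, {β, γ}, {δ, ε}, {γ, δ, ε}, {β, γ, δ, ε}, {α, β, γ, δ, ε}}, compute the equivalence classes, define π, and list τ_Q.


X/∼ = {[α=γ], [β=ε], [δ]}; |τ_Q| = 2.

Equivalence classes: [α=γ], [β=ε], [δ].
Quotient map π: X → X/∼ sends α ↦ [α=γ], β ↦ [β=ε], γ ↦ [α=γ], δ ↦ [δ], ε ↦ [β=ε].
For each subset V ⊆ X/∼, compute π^{-1}(V) ⊆ X and check whether π^{-1}(V) ∈ τ. V is open in τ_Q iff π^{-1}(V) ∈ τ.
  V = {}: π^{-1}(V) = ∅ ∈ τ ✓.
  V = {[α=γ]}: π^{-1}(V) = {α, γ} ∉ τ ✗.
  V = {[β=ε]}: π^{-1}(V) = {β, ε} ∉ τ ✗.
  V = {[α=γ], [β=ε]}: π^{-1}(V) = {α, β, γ, ε} ∉ τ ✗.
  V = {[δ]}: π^{-1}(V) = {δ} ∉ τ ✗.
  V = {[α=γ], [δ]}: π^{-1}(V) = {α, γ, δ} ∉ τ ✗.
  V = {[β=ε], [δ]}: π^{-1}(V) = {β, δ, ε} ∉ τ ✗.
  V = {[α=γ], [β=ε], [δ]}: π^{-1}(V) = {α, β, γ, δ, ε} ∈ τ ✓.
Open sets in the quotient: τ_Q = {{}, {[α=γ], [β=ε], [δ]}} (2 elements).


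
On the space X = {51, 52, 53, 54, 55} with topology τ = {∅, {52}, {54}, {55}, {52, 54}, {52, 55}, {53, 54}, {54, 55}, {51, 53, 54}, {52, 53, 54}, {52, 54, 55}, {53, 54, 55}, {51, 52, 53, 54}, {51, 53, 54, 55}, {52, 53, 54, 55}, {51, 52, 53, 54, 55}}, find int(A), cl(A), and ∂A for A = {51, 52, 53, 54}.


int(A) = {51, 52, 53, 54}, cl(A) = {51, 52, 53, 54}, ∂A = ∅.

Closed sets in (X, τ) are complements of opens:
  closed(X, τ) = {∅, {51}, {52}, {55}, {51, 52}, {51, 53}, {51, 55}, {52, 55}, {51, 52, 53}, {51, 52, 55}, {51, 53, 54}, {51, 53, 55}, {51, 52, 53, 54}, {51, 52, 53, 55}, {51, 53, 54, 55}, {51, 52, 53, 54, 55}}.
int(A) = ⋃ {U ∈ τ : U ⊆ A}. Opens contained in A: ∅, {52}, {54}, {52, 54}, {53, 54}, {51, 53, 54}, {52, 53, 54}, {51, 52, 53, 54}.
Taking the union of these: int(A) = {51, 52, 53, 54}.
cl(A) = ⋂ {C closed : A ⊆ C}. Closed sets containing A: {51, 52, 53, 54}, {51, 52, 53, 54, 55}.
Intersecting these: cl(A) = {51, 52, 53, 54}.
∂A = cl(A) ∖ int(A) = {51, 52, 53, 54} ∖ {51, 52, 53, 54} = ∅.


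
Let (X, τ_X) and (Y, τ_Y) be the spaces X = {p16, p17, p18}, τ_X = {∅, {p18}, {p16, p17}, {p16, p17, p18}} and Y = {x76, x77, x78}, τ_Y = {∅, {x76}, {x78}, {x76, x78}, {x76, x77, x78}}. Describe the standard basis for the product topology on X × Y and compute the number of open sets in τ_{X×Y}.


Basis B = {∅ × ∅, {p18} × {x76}, {p18} × {x78}, {p16, p17} × {x76}, {p16, p17} × {x78}, {p18} × {x76, x78}, {p16, p17, p18} × {x76}, {p16, p17, p18} × {x78}, {p18} × {x76, x77, x78}, {p16, p17} × {x76, x78}, {p16, p17} × {x76, x77, x78}, {p16, p17, p18} × {x76, x78}, {p16, p17, p18} × {x76, x77, x78}}; |τ_{X×Y}| = 25.

Enumerate products U × V with U ∈ τ_X, V ∈ τ_Y (deduplicated):
  ∅ × ∅ = {} (∅)
  {p18} × {x76} = {(p18,x76)}
  {p18} × {x78} = {(p18,x78)}
  {p16, p17} × {x76} = {(p16,x76), (p17,x76)}
  {p16, p17} × {x78} = {(p16,x78), (p17,x78)}
  {p18} × {x76, x78} = {(p18,x76), (p18,x78)}
  {p16, p17, p18} × {x76} = {(p16,x76), (p17,x76), (p18,x76)}
  {p16, p17, p18} × {x78} = {(p16,x78), (p17,x78), (p18,x78)}
  {p18} × {x76, x77, x78} = {(p18,x76), (p18,x77), (p18,x78)}
  {p16, p17} × {x76, x78} = {(p16,x76), (p16,x78), (p17,x76), (p17,x78)}
  {p16, p17} × {x76, x77, x78} = {(p16,x76), (p16,x77), (p16,x78), (p17,x76), (p17,x77), (p17,x78)}
  {p16, p17, p18} × {x76, x78} = {(p16,x76), (p16,x78), (p17,x76), (p17,x78), (p18,x76), (p18,x78)}
  {p16, p17, p18} × {x76, x77, x78} = {(p16,x76), (p16,x77), (p16,x78), (p17,x76), (p17,x77), (p17,x78), (p18,x76), (p18,x77), (p18,x78)}
These 13 distinct sets form the basis B.
Close under arbitrary unions to get τ_{X×Y}; counting gives |τ_{X×Y}| = 25.


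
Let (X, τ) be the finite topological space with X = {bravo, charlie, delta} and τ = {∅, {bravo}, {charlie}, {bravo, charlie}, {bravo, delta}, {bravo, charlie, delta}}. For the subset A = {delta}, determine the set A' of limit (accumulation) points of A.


A' = ∅

For each x ∈ X, list the open sets U ∈ τ with x ∈ U, then check whether U ∩ (A ∖ {x}) ≠ ∅ for every such U.
  x = bravo: open {bravo} ∋ x has {bravo} ∩ (A ∖ {bravo}) = ∅, so x is NOT a limit point.
  x = charlie: open {charlie} ∋ x has {charlie} ∩ (A ∖ {charlie}) = ∅, so x is NOT a limit point.
  x = delta: open {bravo, delta} ∋ x has {bravo, delta} ∩ (A ∖ {delta}) = ∅, so x is NOT a limit point.
Collecting: A' = ∅.


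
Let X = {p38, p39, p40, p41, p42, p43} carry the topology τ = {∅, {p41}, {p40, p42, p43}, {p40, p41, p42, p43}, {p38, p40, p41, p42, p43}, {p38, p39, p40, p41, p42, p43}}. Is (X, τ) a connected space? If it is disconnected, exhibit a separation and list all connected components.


(X, τ) is connected.

Find clopen sets (U ∈ τ with X ∖ U ∈ τ):
  U = ∅, X ∖ U = {p38, p39, p40, p41, p42, p43} — both open, so U is clopen.
  U = {p38, p39, p40, p41, p42, p43}, X ∖ U = ∅ — both open, so U is clopen.
Only trivial clopens (∅ and X) exist, so (X, τ) is connected.
Compute connected components by grouping points that agree on all clopens:
  component: {p38, p39, p40, p41, p42, p43}


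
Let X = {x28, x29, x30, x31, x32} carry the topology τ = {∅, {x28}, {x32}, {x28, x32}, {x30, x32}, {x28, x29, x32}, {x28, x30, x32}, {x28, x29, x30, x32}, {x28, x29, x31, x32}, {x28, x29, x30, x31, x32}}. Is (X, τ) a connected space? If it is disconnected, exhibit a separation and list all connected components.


(X, τ) is connected.

Find clopen sets (U ∈ τ with X ∖ U ∈ τ):
  U = ∅, X ∖ U = {x28, x29, x30, x31, x32} — both open, so U is clopen.
  U = {x28, x29, x30, x31, x32}, X ∖ U = ∅ — both open, so U is clopen.
Only trivial clopens (∅ and X) exist, so (X, τ) is connected.
Compute connected components by grouping points that agree on all clopens:
  component: {x28, x29, x30, x31, x32}


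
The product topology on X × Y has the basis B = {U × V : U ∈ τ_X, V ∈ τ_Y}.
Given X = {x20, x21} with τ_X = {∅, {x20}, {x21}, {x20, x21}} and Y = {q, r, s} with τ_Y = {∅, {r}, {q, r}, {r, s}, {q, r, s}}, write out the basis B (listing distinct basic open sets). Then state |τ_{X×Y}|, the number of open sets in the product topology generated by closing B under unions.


Basis B = {∅ × ∅, {x20} × {r}, {x21} × {r}, {x20} × {q, r}, {x20} × {r, s}, {x20, x21} × {r}, {x21} × {q, r}, {x21} × {r, s}, {x20} × {q, r, s}, {x21} × {q, r, s}, {x20, x21} × {q, r}, {x20, x21} × {r, s}, {x20, x21} × {q, r, s}}; |τ_{X×Y}| = 25.

Enumerate products U × V with U ∈ τ_X, V ∈ τ_Y (deduplicated):
  ∅ × ∅ = {} (∅)
  {x20} × {r} = {(x20,r)}
  {x21} × {r} = {(x21,r)}
  {x20} × {q, r} = {(x20,q), (x20,r)}
  {x20} × {r, s} = {(x20,r), (x20,s)}
  {x20, x21} × {r} = {(x20,r), (x21,r)}
  {x21} × {q, r} = {(x21,q), (x21,r)}
  {x21} × {r, s} = {(x21,r), (x21,s)}
  {x20} × {q, r, s} = {(x20,q), (x20,r), (x20,s)}
  {x21} × {q, r, s} = {(x21,q), (x21,r), (x21,s)}
  {x20, x21} × {q, r} = {(x20,q), (x20,r), (x21,q), (x21,r)}
  {x20, x21} × {r, s} = {(x20,r), (x20,s), (x21,r), (x21,s)}
  {x20, x21} × {q, r, s} = {(x20,q), (x20,r), (x20,s), (x21,q), (x21,r), (x21,s)}
These 13 distinct sets form the basis B.
Close under arbitrary unions to get τ_{X×Y}; counting gives |τ_{X×Y}| = 25.


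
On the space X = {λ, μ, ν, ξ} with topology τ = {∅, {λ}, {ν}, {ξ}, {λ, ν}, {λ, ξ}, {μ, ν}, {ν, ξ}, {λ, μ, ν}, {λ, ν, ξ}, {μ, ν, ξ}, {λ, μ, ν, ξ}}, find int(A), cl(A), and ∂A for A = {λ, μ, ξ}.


int(A) = {λ, ξ}, cl(A) = {λ, μ, ξ}, ∂A = {μ}.

Closed sets in (X, τ) are complements of opens:
  closed(X, τ) = {∅, {λ}, {μ}, {ξ}, {λ, μ}, {λ, ξ}, {μ, ν}, {μ, ξ}, {λ, μ, ν}, {λ, μ, ξ}, {μ, ν, ξ}, {λ, μ, ν, ξ}}.
int(A) = ⋃ {U ∈ τ : U ⊆ A}. Opens contained in A: ∅, {λ}, {ξ}, {λ, ξ}.
Taking the union of these: int(A) = {λ, ξ}.
cl(A) = ⋂ {C closed : A ⊆ C}. Closed sets containing A: {λ, μ, ξ}, {λ, μ, ν, ξ}.
Intersecting these: cl(A) = {λ, μ, ξ}.
∂A = cl(A) ∖ int(A) = {λ, μ, ξ} ∖ {λ, ξ} = {μ}.


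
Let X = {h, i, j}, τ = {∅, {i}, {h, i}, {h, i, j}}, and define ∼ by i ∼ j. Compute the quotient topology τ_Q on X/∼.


X/∼ = {[h], [i=j]}; |τ_Q| = 2.

Equivalence classes: [h], [i=j].
Quotient map π: X → X/∼ sends h ↦ [h], i ↦ [i=j], j ↦ [i=j].
For each subset V ⊆ X/∼, compute π^{-1}(V) ⊆ X and check whether π^{-1}(V) ∈ τ. V is open in τ_Q iff π^{-1}(V) ∈ τ.
  V = {}: π^{-1}(V) = ∅ ∈ τ ✓.
  V = {[h]}: π^{-1}(V) = {h} ∉ τ ✗.
  V = {[i=j]}: π^{-1}(V) = {i, j} ∉ τ ✗.
  V = {[h], [i=j]}: π^{-1}(V) = {h, i, j} ∈ τ ✓.
Open sets in the quotient: τ_Q = {{}, {[h], [i=j]}} (2 elements).


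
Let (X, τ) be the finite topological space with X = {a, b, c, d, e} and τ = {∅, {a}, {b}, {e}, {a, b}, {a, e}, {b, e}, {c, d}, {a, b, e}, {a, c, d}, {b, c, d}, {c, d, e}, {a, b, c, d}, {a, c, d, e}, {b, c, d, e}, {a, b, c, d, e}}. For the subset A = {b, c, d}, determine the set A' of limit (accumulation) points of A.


A' = {c, d}

For each x ∈ X, list the open sets U ∈ τ with x ∈ U, then check whether U ∩ (A ∖ {x}) ≠ ∅ for every such U.
  x = a: open {a} ∋ x has {a} ∩ (A ∖ {a}) = ∅, so x is NOT a limit point.
  x = b: open {b} ∋ x has {b} ∩ (A ∖ {b}) = ∅, so x is NOT a limit point.
  x = c: opens ∋ x are {c, d}, {a, c, d}, {b, c, d}, {c, d, e}, {a, b, c, d}, {a, c, d, e}, {b, c, d, e}, {a, b, c, d, e}; each meets A ∖ {c}, so x IS a limit point.
  x = d: opens ∋ x are {c, d}, {a, c, d}, {b, c, d}, {c, d, e}, {a, b, c, d}, {a, c, d, e}, {b, c, d, e}, {a, b, c, d, e}; each meets A ∖ {d}, so x IS a limit point.
  x = e: open {e} ∋ x has {e} ∩ (A ∖ {e}) = ∅, so x is NOT a limit point.
Collecting: A' = {c, d}.


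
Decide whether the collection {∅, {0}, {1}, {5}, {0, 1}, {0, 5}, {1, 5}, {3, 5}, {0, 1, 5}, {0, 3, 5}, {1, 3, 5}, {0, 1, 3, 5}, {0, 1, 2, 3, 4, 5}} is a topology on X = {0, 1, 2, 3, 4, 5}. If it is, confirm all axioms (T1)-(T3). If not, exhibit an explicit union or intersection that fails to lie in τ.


τ IS a topology on X.

Axiom (T1): ∅ ∈ τ? Yes; X ∈ τ? Yes.
Axiom (T2/T3): check pairwise unions and intersections of members of τ.
All pairwise intersections and unions checked — each lies in τ. Therefore τ satisfies (T1), (T2), (T3): it IS a topology on X.


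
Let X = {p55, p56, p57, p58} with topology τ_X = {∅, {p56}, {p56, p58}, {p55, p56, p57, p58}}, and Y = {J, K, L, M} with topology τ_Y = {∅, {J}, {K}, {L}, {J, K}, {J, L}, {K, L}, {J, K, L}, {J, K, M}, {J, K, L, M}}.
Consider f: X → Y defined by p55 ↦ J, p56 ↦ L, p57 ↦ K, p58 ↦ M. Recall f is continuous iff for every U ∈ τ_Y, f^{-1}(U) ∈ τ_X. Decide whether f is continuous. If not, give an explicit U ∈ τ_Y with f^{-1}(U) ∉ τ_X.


f is NOT continuous.

Compute f^{-1}(U) for each U ∈ τ_Y:
  U = ∅: f^{-1}(U) = ∅ ∈ τ_X ✓.
  U = {J}: f^{-1}(U) = {p55} ∉ τ_X ✗.
  U = {K}: f^{-1}(U) = {p57} ∉ τ_X ✗.
  U = {L}: f^{-1}(U) = {p56} ∈ τ_X ✓.
  U = {J, K}: f^{-1}(U) = {p55, p57} ∉ τ_X ✗.
  U = {J, L}: f^{-1}(U) = {p55, p56} ∉ τ_X ✗.
  U = {K, L}: f^{-1}(U) = {p56, p57} ∉ τ_X ✗.
  U = {J, K, L}: f^{-1}(U) = {p55, p56, p57} ∉ τ_X ✗.
  U = {J, K, M}: f^{-1}(U) = {p55, p57, p58} ∉ τ_X ✗.
  U = {J, K, L, M}: f^{-1}(U) = {p55, p56, p57, p58} ∈ τ_X ✓.
Found U = {J} with f^{-1}(U) = {p55} not in τ_X. Therefore f is NOT continuous.


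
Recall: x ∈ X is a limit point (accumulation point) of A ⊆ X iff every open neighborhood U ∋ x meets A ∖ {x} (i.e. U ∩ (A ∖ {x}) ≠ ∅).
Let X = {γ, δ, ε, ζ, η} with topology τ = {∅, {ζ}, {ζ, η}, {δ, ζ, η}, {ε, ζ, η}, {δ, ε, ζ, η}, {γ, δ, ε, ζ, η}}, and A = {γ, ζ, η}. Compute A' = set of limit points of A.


A' = {γ, δ, ε, η}

For each x ∈ X, list the open sets U ∈ τ with x ∈ U, then check whether U ∩ (A ∖ {x}) ≠ ∅ for every such U.
  x = γ: opens ∋ x are {γ, δ, ε, ζ, η}; each meets A ∖ {γ}, so x IS a limit point.
  x = δ: opens ∋ x are {δ, ζ, η}, {δ, ε, ζ, η}, {γ, δ, ε, ζ, η}; each meets A ∖ {δ}, so x IS a limit point.
  x = ε: opens ∋ x are {ε, ζ, η}, {δ, ε, ζ, η}, {γ, δ, ε, ζ, η}; each meets A ∖ {ε}, so x IS a limit point.
  x = ζ: open {ζ} ∋ x has {ζ} ∩ (A ∖ {ζ}) = ∅, so x is NOT a limit point.
  x = η: opens ∋ x are {ζ, η}, {δ, ζ, η}, {ε, ζ, η}, {δ, ε, ζ, η}, {γ, δ, ε, ζ, η}; each meets A ∖ {η}, so x IS a limit point.
Collecting: A' = {γ, δ, ε, η}.


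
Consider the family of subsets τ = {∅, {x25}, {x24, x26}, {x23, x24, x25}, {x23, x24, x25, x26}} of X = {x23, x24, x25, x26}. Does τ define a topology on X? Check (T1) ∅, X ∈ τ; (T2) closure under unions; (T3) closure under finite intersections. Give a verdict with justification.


τ is NOT a topology on X.

Axiom (T1): ∅ ∈ τ? Yes; X ∈ τ? Yes.
Axiom (T2/T3): check pairwise unions and intersections of members of τ.
Counterexample for (T2): {x25} ∪ {x24, x26} = {x24, x25, x26} ∉ τ. Therefore τ is NOT a topology.


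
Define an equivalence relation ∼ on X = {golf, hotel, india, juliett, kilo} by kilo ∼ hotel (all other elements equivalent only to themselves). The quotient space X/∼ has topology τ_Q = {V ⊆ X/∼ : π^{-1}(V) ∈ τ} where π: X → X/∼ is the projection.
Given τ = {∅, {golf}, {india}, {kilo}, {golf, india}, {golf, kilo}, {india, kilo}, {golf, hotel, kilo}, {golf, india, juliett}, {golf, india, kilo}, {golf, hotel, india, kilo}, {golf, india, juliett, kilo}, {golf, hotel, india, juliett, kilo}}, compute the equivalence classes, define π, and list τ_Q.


X/∼ = {[golf], [hotel=kilo], [india], [juliett]}; |τ_Q| = 8.

Equivalence classes: [golf], [hotel=kilo], [india], [juliett].
Quotient map π: X → X/∼ sends golf ↦ [golf], hotel ↦ [hotel=kilo], india ↦ [india], juliett ↦ [juliett], kilo ↦ [hotel=kilo].
For each subset V ⊆ X/∼, compute π^{-1}(V) ⊆ X and check whether π^{-1}(V) ∈ τ. V is open in τ_Q iff π^{-1}(V) ∈ τ.
  V = {}: π^{-1}(V) = ∅ ∈ τ ✓.
  V = {[golf]}: π^{-1}(V) = {golf} ∈ τ ✓.
  V = {[hotel=kilo]}: π^{-1}(V) = {hotel, kilo} ∉ τ ✗.
  V = {[golf], [hotel=kilo]}: π^{-1}(V) = {golf, hotel, kilo} ∈ τ ✓.
  V = {[india]}: π^{-1}(V) = {india} ∈ τ ✓.
  V = {[golf], [india]}: π^{-1}(V) = {golf, india} ∈ τ ✓.
  V = {[hotel=kilo], [india]}: π^{-1}(V) = {hotel, india, kilo} ∉ τ ✗.
  V = {[golf], [hotel=kilo], [india]}: π^{-1}(V) = {golf, hotel, india, kilo} ∈ τ ✓.
  V = {[juliett]}: π^{-1}(V) = {juliett} ∉ τ ✗.
  V = {[golf], [juliett]}: π^{-1}(V) = {golf, juliett} ∉ τ ✗.
  V = {[hotel=kilo], [juliett]}: π^{-1}(V) = {hotel, juliett, kilo} ∉ τ ✗.
  V = {[golf], [hotel=kilo], [juliett]}: π^{-1}(V) = {golf, hotel, juliett, kilo} ∉ τ ✗.
  V = {[india], [juliett]}: π^{-1}(V) = {india, juliett} ∉ τ ✗.
  V = {[golf], [india], [juliett]}: π^{-1}(V) = {golf, india, juliett} ∈ τ ✓.
  V = {[hotel=kilo], [india], [juliett]}: π^{-1}(V) = {hotel, india, juliett, kilo} ∉ τ ✗.
  V = {[golf], [hotel=kilo], [india], [juliett]}: π^{-1}(V) = {golf, hotel, india, juliett, kilo} ∈ τ ✓.
Open sets in the quotient: τ_Q = {{}, {[golf]}, {[golf], [hotel=kilo]}, {[india]}, {[golf], [india]}, {[golf], [hotel=kilo], [india]}, {[golf], [india], [juliett]}, {[golf], [hotel=kilo], [india], [juliett]}} (8 elements).


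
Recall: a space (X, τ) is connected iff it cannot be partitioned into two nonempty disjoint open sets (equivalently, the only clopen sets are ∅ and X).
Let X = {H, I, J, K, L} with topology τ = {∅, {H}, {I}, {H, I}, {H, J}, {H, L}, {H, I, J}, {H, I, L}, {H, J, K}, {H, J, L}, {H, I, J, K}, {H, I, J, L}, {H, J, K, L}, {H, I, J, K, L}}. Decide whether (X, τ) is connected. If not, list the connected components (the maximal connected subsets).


(X, τ) is disconnected; components = [{I}, {H, J, K, L}].

Find clopen sets (U ∈ τ with X ∖ U ∈ τ):
  U = ∅, X ∖ U = {H, I, J, K, L} — both open, so U is clopen.
  U = {I}, X ∖ U = {H, J, K, L} — both open, so U is clopen.
  U = {H, J, K, L}, X ∖ U = {I} — both open, so U is clopen.
  U = {H, I, J, K, L}, X ∖ U = ∅ — both open, so U is clopen.
Nontrivial clopen(s) exist: e.g. {H, J, K, L}. So (X, τ) is disconnected.
Compute connected components by grouping points that agree on all clopens:
  component: {I}
  component: {H, J, K, L}


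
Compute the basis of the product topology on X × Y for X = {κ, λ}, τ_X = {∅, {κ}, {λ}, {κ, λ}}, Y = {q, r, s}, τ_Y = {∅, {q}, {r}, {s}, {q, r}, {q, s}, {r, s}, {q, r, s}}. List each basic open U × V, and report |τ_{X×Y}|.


Basis B = {∅ × ∅, {κ} × {q}, {κ} × {r}, {κ} × {s}, {λ} × {q}, {λ} × {r}, {λ} × {s}, {κ} × {q, r}, {κ} × {q, s}, {κ, λ} × {q}, {κ} × {r, s}, {κ, λ} × {r}, {κ, λ} × {s}, {λ} × {q, r}, {λ} × {q, s}, {λ} × {r, s}, {κ} × {q, r, s}, {λ} × {q, r, s}, {κ, λ} × {q, r}, {κ, λ} × {q, s}, {κ, λ} × {r, s}, {κ, λ} × {q, r, s}}; |τ_{X×Y}| = 64.

Enumerate products U × V with U ∈ τ_X, V ∈ τ_Y (deduplicated):
  ∅ × ∅ = {} (∅)
  {κ} × {q} = {(κ,q)}
  {κ} × {r} = {(κ,r)}
  {κ} × {s} = {(κ,s)}
  {λ} × {q} = {(λ,q)}
  {λ} × {r} = {(λ,r)}
  {λ} × {s} = {(λ,s)}
  {κ} × {q, r} = {(κ,q), (κ,r)}
  {κ} × {q, s} = {(κ,q), (κ,s)}
  {κ, λ} × {q} = {(κ,q), (λ,q)}
  {κ} × {r, s} = {(κ,r), (κ,s)}
  {κ, λ} × {r} = {(κ,r), (λ,r)}
  {κ, λ} × {s} = {(κ,s), (λ,s)}
  {λ} × {q, r} = {(λ,q), (λ,r)}
  {λ} × {q, s} = {(λ,q), (λ,s)}
  {λ} × {r, s} = {(λ,r), (λ,s)}
  {κ} × {q, r, s} = {(κ,q), (κ,r), (κ,s)}
  {λ} × {q, r, s} = {(λ,q), (λ,r), (λ,s)}
  {κ, λ} × {q, r} = {(κ,q), (κ,r), (λ,q), (λ,r)}
  {κ, λ} × {q, s} = {(κ,q), (κ,s), (λ,q), (λ,s)}
  {κ, λ} × {r, s} = {(κ,r), (κ,s), (λ,r), (λ,s)}
  {κ, λ} × {q, r, s} = {(κ,q), (κ,r), (κ,s), (λ,q), (λ,r), (λ,s)}
These 22 distinct sets form the basis B.
Close under arbitrary unions to get τ_{X×Y}; counting gives |τ_{X×Y}| = 64.


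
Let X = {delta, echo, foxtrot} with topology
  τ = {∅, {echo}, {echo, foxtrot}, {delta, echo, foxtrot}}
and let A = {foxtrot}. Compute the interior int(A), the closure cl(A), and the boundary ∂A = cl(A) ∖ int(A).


int(A) = ∅, cl(A) = {delta, foxtrot}, ∂A = {delta, foxtrot}.

Closed sets in (X, τ) are complements of opens:
  closed(X, τ) = {∅, {delta}, {delta, foxtrot}, {delta, echo, foxtrot}}.
int(A) = ⋃ {U ∈ τ : U ⊆ A}. Opens contained in A: ∅.
Taking the union of these: int(A) = ∅.
cl(A) = ⋂ {C closed : A ⊆ C}. Closed sets containing A: {delta, foxtrot}, {delta, echo, foxtrot}.
Intersecting these: cl(A) = {delta, foxtrot}.
∂A = cl(A) ∖ int(A) = {delta, foxtrot} ∖ ∅ = {delta, foxtrot}.


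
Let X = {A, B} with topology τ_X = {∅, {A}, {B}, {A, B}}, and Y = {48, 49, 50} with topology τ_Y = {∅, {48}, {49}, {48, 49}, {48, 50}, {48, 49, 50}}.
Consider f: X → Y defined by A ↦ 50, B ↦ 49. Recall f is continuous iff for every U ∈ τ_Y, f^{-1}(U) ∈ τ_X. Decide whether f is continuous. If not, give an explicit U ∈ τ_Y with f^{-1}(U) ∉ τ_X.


f IS continuous.

Compute f^{-1}(U) for each U ∈ τ_Y:
  U = ∅: f^{-1}(U) = ∅ ∈ τ_X ✓.
  U = {48}: f^{-1}(U) = ∅ ∈ τ_X ✓.
  U = {49}: f^{-1}(U) = {B} ∈ τ_X ✓.
  U = {48, 49}: f^{-1}(U) = {B} ∈ τ_X ✓.
  U = {48, 50}: f^{-1}(U) = {A} ∈ τ_X ✓.
  U = {48, 49, 50}: f^{-1}(U) = {A, B} ∈ τ_X ✓.
Every preimage lies in τ_X, so f IS continuous.


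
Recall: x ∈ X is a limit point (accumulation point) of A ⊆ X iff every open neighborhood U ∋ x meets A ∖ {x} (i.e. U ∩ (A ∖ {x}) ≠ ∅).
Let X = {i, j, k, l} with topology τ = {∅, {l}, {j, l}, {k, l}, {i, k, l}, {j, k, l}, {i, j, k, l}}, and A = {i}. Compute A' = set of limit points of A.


A' = ∅

For each x ∈ X, list the open sets U ∈ τ with x ∈ U, then check whether U ∩ (A ∖ {x}) ≠ ∅ for every such U.
  x = i: open {i, k, l} ∋ x has {i, k, l} ∩ (A ∖ {i}) = ∅, so x is NOT a limit point.
  x = j: open {j, l} ∋ x has {j, l} ∩ (A ∖ {j}) = ∅, so x is NOT a limit point.
  x = k: open {k, l} ∋ x has {k, l} ∩ (A ∖ {k}) = ∅, so x is NOT a limit point.
  x = l: open {l} ∋ x has {l} ∩ (A ∖ {l}) = ∅, so x is NOT a limit point.
Collecting: A' = ∅.


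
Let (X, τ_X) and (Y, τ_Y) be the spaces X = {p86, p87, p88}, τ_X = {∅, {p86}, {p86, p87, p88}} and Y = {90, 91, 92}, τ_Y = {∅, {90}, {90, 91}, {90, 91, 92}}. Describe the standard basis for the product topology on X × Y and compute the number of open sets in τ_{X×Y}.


Basis B = {∅ × ∅, {p86} × {90}, {p86} × {90, 91}, {p86} × {90, 91, 92}, {p86, p87, p88} × {90}, {p86, p87, p88} × {90, 91}, {p86, p87, p88} × {90, 91, 92}}; |τ_{X×Y}| = 10.

Enumerate products U × V with U ∈ τ_X, V ∈ τ_Y (deduplicated):
  ∅ × ∅ = {} (∅)
  {p86} × {90} = {(p86,90)}
  {p86} × {90, 91} = {(p86,90), (p86,91)}
  {p86} × {90, 91, 92} = {(p86,90), (p86,91), (p86,92)}
  {p86, p87, p88} × {90} = {(p86,90), (p87,90), (p88,90)}
  {p86, p87, p88} × {90, 91} = {(p86,90), (p86,91), (p87,90), (p87,91), (p88,90), (p88,91)}
  {p86, p87, p88} × {90, 91, 92} = {(p86,90), (p86,91), (p86,92), (p87,90), (p87,91), (p87,92), (p88,90), (p88,91), (p88,92)}
These 7 distinct sets form the basis B.
Close under arbitrary unions to get τ_{X×Y}; counting gives |τ_{X×Y}| = 10.


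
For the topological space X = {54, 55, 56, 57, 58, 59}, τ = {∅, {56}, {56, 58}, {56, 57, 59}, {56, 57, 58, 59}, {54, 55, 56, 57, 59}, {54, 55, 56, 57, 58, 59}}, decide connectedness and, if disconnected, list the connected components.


(X, τ) is connected.

Find clopen sets (U ∈ τ with X ∖ U ∈ τ):
  U = ∅, X ∖ U = {54, 55, 56, 57, 58, 59} — both open, so U is clopen.
  U = {54, 55, 56, 57, 58, 59}, X ∖ U = ∅ — both open, so U is clopen.
Only trivial clopens (∅ and X) exist, so (X, τ) is connected.
Compute connected components by grouping points that agree on all clopens:
  component: {54, 55, 56, 57, 58, 59}


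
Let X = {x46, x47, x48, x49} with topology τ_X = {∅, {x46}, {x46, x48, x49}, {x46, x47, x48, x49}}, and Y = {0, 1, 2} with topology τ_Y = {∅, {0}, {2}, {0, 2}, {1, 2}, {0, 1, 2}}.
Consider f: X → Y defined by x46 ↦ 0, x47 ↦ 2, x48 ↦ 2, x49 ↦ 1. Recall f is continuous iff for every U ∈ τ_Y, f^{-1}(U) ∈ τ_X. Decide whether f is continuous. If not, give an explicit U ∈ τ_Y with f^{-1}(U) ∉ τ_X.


f is NOT continuous.

Compute f^{-1}(U) for each U ∈ τ_Y:
  U = ∅: f^{-1}(U) = ∅ ∈ τ_X ✓.
  U = {0}: f^{-1}(U) = {x46} ∈ τ_X ✓.
  U = {2}: f^{-1}(U) = {x47, x48} ∉ τ_X ✗.
  U = {0, 2}: f^{-1}(U) = {x46, x47, x48} ∉ τ_X ✗.
  U = {1, 2}: f^{-1}(U) = {x47, x48, x49} ∉ τ_X ✗.
  U = {0, 1, 2}: f^{-1}(U) = {x46, x47, x48, x49} ∈ τ_X ✓.
Found U = {2} with f^{-1}(U) = {x47, x48} not in τ_X. Therefore f is NOT continuous.


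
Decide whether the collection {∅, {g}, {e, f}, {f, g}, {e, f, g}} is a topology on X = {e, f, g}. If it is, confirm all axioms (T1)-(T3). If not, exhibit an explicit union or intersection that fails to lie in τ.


τ is NOT a topology on X.

Axiom (T1): ∅ ∈ τ? Yes; X ∈ τ? Yes.
Axiom (T2/T3): check pairwise unions and intersections of members of τ.
Counterexample for (T3): {e, f} ∩ {f, g} = {f} ∉ τ. Therefore τ is NOT a topology.


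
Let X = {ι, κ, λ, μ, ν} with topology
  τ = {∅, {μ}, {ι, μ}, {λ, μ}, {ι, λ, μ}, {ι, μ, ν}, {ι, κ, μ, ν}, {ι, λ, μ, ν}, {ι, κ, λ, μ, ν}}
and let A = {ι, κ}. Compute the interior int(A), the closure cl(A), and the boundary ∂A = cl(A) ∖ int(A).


int(A) = ∅, cl(A) = {ι, κ, ν}, ∂A = {ι, κ, ν}.

Closed sets in (X, τ) are complements of opens:
  closed(X, τ) = {∅, {κ}, {λ}, {κ, λ}, {κ, ν}, {ι, κ, ν}, {κ, λ, ν}, {ι, κ, λ, ν}, {ι, κ, λ, μ, ν}}.
int(A) = ⋃ {U ∈ τ : U ⊆ A}. Opens contained in A: ∅.
Taking the union of these: int(A) = ∅.
cl(A) = ⋂ {C closed : A ⊆ C}. Closed sets containing A: {ι, κ, ν}, {ι, κ, λ, ν}, {ι, κ, λ, μ, ν}.
Intersecting these: cl(A) = {ι, κ, ν}.
∂A = cl(A) ∖ int(A) = {ι, κ, ν} ∖ ∅ = {ι, κ, ν}.


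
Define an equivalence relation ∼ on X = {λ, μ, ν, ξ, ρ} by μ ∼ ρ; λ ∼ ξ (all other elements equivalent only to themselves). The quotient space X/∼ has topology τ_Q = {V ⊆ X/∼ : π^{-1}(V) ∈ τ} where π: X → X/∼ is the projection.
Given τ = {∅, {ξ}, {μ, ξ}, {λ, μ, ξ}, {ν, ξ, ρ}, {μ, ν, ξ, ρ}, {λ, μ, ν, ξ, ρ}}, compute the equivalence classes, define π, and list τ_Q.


X/∼ = {[λ=ξ], [μ=ρ], [ν]}; |τ_Q| = 2.

Equivalence classes: [λ=ξ], [μ=ρ], [ν].
Quotient map π: X → X/∼ sends λ ↦ [λ=ξ], μ ↦ [μ=ρ], ν ↦ [ν], ξ ↦ [λ=ξ], ρ ↦ [μ=ρ].
For each subset V ⊆ X/∼, compute π^{-1}(V) ⊆ X and check whether π^{-1}(V) ∈ τ. V is open in τ_Q iff π^{-1}(V) ∈ τ.
  V = {}: π^{-1}(V) = ∅ ∈ τ ✓.
  V = {[λ=ξ]}: π^{-1}(V) = {λ, ξ} ∉ τ ✗.
  V = {[μ=ρ]}: π^{-1}(V) = {μ, ρ} ∉ τ ✗.
  V = {[λ=ξ], [μ=ρ]}: π^{-1}(V) = {λ, μ, ξ, ρ} ∉ τ ✗.
  V = {[ν]}: π^{-1}(V) = {ν} ∉ τ ✗.
  V = {[λ=ξ], [ν]}: π^{-1}(V) = {λ, ν, ξ} ∉ τ ✗.
  V = {[μ=ρ], [ν]}: π^{-1}(V) = {μ, ν, ρ} ∉ τ ✗.
  V = {[λ=ξ], [μ=ρ], [ν]}: π^{-1}(V) = {λ, μ, ν, ξ, ρ} ∈ τ ✓.
Open sets in the quotient: τ_Q = {{}, {[λ=ξ], [μ=ρ], [ν]}} (2 elements).


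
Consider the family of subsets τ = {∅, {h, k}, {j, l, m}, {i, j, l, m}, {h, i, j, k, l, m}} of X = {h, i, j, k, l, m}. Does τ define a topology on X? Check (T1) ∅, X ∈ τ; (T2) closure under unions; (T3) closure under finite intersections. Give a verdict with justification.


τ is NOT a topology on X.

Axiom (T1): ∅ ∈ τ? Yes; X ∈ τ? Yes.
Axiom (T2/T3): check pairwise unions and intersections of members of τ.
Counterexample for (T2): {h, k} ∪ {j, l, m} = {h, j, k, l, m} ∉ τ. Therefore τ is NOT a topology.


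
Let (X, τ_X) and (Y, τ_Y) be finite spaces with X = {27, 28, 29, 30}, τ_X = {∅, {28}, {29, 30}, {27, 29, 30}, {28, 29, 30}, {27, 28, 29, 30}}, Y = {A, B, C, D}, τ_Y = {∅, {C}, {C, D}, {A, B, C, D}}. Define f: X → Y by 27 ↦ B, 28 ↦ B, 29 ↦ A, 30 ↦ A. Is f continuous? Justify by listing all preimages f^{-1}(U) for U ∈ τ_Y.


f IS continuous.

Compute f^{-1}(U) for each U ∈ τ_Y:
  U = ∅: f^{-1}(U) = ∅ ∈ τ_X ✓.
  U = {C}: f^{-1}(U) = ∅ ∈ τ_X ✓.
  U = {C, D}: f^{-1}(U) = ∅ ∈ τ_X ✓.
  U = {A, B, C, D}: f^{-1}(U) = {27, 28, 29, 30} ∈ τ_X ✓.
Every preimage lies in τ_X, so f IS continuous.
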